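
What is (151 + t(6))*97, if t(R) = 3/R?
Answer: 29391/2 ≈ 14696.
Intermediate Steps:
(151 + t(6))*97 = (151 + 3/6)*97 = (151 + 3*(⅙))*97 = (151 + ½)*97 = (303/2)*97 = 29391/2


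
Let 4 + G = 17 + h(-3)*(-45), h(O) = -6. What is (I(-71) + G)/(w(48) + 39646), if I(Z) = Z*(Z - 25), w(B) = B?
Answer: 7099/39694 ≈ 0.17884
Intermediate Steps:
G = 283 (G = -4 + (17 - 6*(-45)) = -4 + (17 + 270) = -4 + 287 = 283)
I(Z) = Z*(-25 + Z)
(I(-71) + G)/(w(48) + 39646) = (-71*(-25 - 71) + 283)/(48 + 39646) = (-71*(-96) + 283)/39694 = (6816 + 283)*(1/39694) = 7099*(1/39694) = 7099/39694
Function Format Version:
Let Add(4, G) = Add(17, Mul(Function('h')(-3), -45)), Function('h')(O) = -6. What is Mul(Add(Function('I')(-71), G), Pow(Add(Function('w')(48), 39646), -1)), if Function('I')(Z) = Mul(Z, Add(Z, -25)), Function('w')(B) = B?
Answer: Rational(7099, 39694) ≈ 0.17884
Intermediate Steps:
G = 283 (G = Add(-4, Add(17, Mul(-6, -45))) = Add(-4, Add(17, 270)) = Add(-4, 287) = 283)
Function('I')(Z) = Mul(Z, Add(-25, Z))
Mul(Add(Function('I')(-71), G), Pow(Add(Function('w')(48), 39646), -1)) = Mul(Add(Mul(-71, Add(-25, -71)), 283), Pow(Add(48, 39646), -1)) = Mul(Add(Mul(-71, -96), 283), Pow(39694, -1)) = Mul(Add(6816, 283), Rational(1, 39694)) = Mul(7099, Rational(1, 39694)) = Rational(7099, 39694)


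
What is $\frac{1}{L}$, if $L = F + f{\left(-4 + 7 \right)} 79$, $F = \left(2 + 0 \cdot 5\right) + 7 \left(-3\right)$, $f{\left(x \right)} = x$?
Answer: $\frac{1}{218} \approx 0.0045872$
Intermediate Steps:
$F = -19$ ($F = \left(2 + 0\right) - 21 = 2 - 21 = -19$)
$L = 218$ ($L = -19 + \left(-4 + 7\right) 79 = -19 + 3 \cdot 79 = -19 + 237 = 218$)
$\frac{1}{L} = \frac{1}{218}$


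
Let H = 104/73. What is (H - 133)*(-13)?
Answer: 124865/73 ≈ 1710.5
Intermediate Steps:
H = 104/73 (H = 104*(1/73) = 104/73 ≈ 1.4247)
(H - 133)*(-13) = (104/73 - 133)*(-13) = -9605/73*(-13) = 124865/73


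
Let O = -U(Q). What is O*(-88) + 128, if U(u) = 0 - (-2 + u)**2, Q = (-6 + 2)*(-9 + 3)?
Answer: -42464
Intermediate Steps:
Q = 24 (Q = -4*(-6) = 24)
U(u) = -(-2 + u)**2
O = 484 (O = -(-1)*(-2 + 24)**2 = -(-1)*22**2 = -(-1)*484 = -1*(-484) = 484)
O*(-88) + 128 = 484*(-88) + 128 = -42592 + 128 = -42464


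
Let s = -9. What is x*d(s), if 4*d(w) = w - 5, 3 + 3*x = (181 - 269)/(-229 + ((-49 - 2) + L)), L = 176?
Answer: 98/39 ≈ 2.5128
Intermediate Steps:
x = -28/39 (x = -1 + ((181 - 269)/(-229 + ((-49 - 2) + 176)))/3 = -1 + (-88/(-229 + (-51 + 176)))/3 = -1 + (-88/(-229 + 125))/3 = -1 + (-88/(-104))/3 = -1 + (-88*(-1/104))/3 = -1 + (⅓)*(11/13) = -1 + 11/39 = -28/39 ≈ -0.71795)
d(w) = -5/4 + w/4 (d(w) = (w - 5)/4 = (-5 + w)/4 = -5/4 + w/4)
x*d(s) = -28*(-5/4 + (¼)*(-9))/39 = -28*(-5/4 - 9/4)/39 = -28/39*(-7/2) = 98/39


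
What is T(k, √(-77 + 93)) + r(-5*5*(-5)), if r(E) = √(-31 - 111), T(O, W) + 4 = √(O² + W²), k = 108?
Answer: -4 + 4*√730 + I*√142 ≈ 104.07 + 11.916*I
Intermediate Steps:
T(O, W) = -4 + √(O² + W²)
r(E) = I*√142 (r(E) = √(-142) = I*√142)
T(k, √(-77 + 93)) + r(-5*5*(-5)) = (-4 + √(108² + (√(-77 + 93))²)) + I*√142 = (-4 + √(11664 + (√16)²)) + I*√142 = (-4 + √(11664 + 4²)) + I*√142 = (-4 + √(11664 + 16)) + I*√142 = (-4 + √11680) + I*√142 = (-4 + 4*√730) + I*√142 = -4 + 4*√730 + I*√142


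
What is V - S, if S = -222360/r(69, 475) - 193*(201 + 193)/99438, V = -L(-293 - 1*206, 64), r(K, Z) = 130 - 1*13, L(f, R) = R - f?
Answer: 864991672/646347 ≈ 1338.3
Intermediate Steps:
r(K, Z) = 117 (r(K, Z) = 130 - 13 = 117)
V = -563 (V = -(64 - (-293 - 1*206)) = -(64 - (-293 - 206)) = -(64 - 1*(-499)) = -(64 + 499) = -1*563 = -563)
S = -1228885033/646347 (S = -222360/117 - 193*(201 + 193)/99438 = -222360*1/117 - 193*394*(1/99438) = -74120/39 - 76042*1/99438 = -74120/39 - 38021/49719 = -1228885033/646347 ≈ -1901.3)
V - S = -563 - 1*(-1228885033/646347) = -563 + 1228885033/646347 = 864991672/646347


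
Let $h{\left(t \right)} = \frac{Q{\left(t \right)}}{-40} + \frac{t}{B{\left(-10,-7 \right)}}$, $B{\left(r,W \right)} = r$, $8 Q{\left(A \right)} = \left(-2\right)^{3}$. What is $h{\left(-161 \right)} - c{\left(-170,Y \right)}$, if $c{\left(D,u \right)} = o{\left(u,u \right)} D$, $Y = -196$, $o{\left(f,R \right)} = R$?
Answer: $- \frac{266431}{8} \approx -33304.0$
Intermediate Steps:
$Q{\left(A \right)} = -1$ ($Q{\left(A \right)} = \frac{\left(-2\right)^{3}}{8} = \frac{1}{8} \left(-8\right) = -1$)
$c{\left(D,u \right)} = D u$ ($c{\left(D,u \right)} = u D = D u$)
$h{\left(t \right)} = \frac{1}{40} - \frac{t}{10}$ ($h{\left(t \right)} = - \frac{1}{-40} + \frac{t}{-10} = \left(-1\right) \left(- \frac{1}{40}\right) + t \left(- \frac{1}{10}\right) = \frac{1}{40} - \frac{t}{10}$)
$h{\left(-161 \right)} - c{\left(-170,Y \right)} = \left(\frac{1}{40} - - \frac{161}{10}\right) - \left(-170\right) \left(-196\right) = \left(\frac{1}{40} + \frac{161}{10}\right) - 33320 = \frac{129}{8} - 33320 = - \frac{266431}{8}$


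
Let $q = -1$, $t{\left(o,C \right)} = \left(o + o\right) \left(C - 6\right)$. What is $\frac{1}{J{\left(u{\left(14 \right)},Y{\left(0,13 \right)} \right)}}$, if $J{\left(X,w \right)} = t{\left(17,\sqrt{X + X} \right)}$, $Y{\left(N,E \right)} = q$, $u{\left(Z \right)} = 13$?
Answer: $- \frac{3}{170} - \frac{\sqrt{26}}{340} \approx -0.032644$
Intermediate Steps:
$t{\left(o,C \right)} = 2 o \left(-6 + C\right)$
$Y{\left(N,E \right)} = -1$
$J{\left(X,w \right)} = -204 + 34 \sqrt{2} \sqrt{X}$ ($J{\left(X,w \right)} = 2 \cdot 17 \left(-6 + \sqrt{X + X}\right) = 2 \cdot 17 \left(-6 + \sqrt{2 X}\right) = 2 \cdot 17 \left(-6 + \sqrt{2} \sqrt{X}\right) = -204 + 34 \sqrt{2} \sqrt{X}$)
$\frac{1}{J{\left(u{\left(14 \right)},Y{\left(0,13 \right)} \right)}} = \frac{1}{-204 + 34 \sqrt{2} \sqrt{13}} = \frac{1}{-204 + 34 \sqrt{26}}$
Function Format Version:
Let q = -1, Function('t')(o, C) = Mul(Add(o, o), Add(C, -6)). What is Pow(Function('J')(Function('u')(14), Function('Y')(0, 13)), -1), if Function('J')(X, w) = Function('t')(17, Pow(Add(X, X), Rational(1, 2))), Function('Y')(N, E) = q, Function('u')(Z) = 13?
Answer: Add(Rational(-3, 170), Mul(Rational(-1, 340), Pow(26, Rational(1, 2)))) ≈ -0.032644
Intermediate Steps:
Function('t')(o, C) = Mul(2, o, Add(-6, C)) (Function('t')(o, C) = Mul(Mul(2, o), Add(-6, C)) = Mul(2, o, Add(-6, C)))
Function('Y')(N, E) = -1
Function('J')(X, w) = Add(-204, Mul(34, Pow(2, Rational(1, 2)), Pow(X, Rational(1, 2)))) (Function('J')(X, w) = Mul(2, 17, Add(-6, Pow(Add(X, X), Rational(1, 2)))) = Mul(2, 17, Add(-6, Pow(Mul(2, X), Rational(1, 2)))) = Mul(2, 17, Add(-6, Mul(Pow(2, Rational(1, 2)), Pow(X, Rational(1, 2))))) = Add(-204, Mul(34, Pow(2, Rational(1, 2)), Pow(X, Rational(1, 2)))))
Pow(Function('J')(Function('u')(14), Function('Y')(0, 13)), -1) = Pow(Add(-204, Mul(34, Pow(2, Rational(1, 2)), Pow(13, Rational(1, 2)))), -1) = Pow(Add(-204, Mul(34, Pow(26, Rational(1, 2)))), -1)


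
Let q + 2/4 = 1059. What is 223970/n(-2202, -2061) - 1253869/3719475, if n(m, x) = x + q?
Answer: -333723127769/1491509475 ≈ -223.75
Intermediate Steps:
q = 2117/2 (q = -1/2 + 1059 = 2117/2 ≈ 1058.5)
n(m, x) = 2117/2 + x (n(m, x) = x + 2117/2 = 2117/2 + x)
223970/n(-2202, -2061) - 1253869/3719475 = 223970/(2117/2 - 2061) - 1253869/3719475 = 223970/(-2005/2) - 1253869*1/3719475 = 223970*(-2/2005) - 1253869/3719475 = -89588/401 - 1253869/3719475 = -333723127769/1491509475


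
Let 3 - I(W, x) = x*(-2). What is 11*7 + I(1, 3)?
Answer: 86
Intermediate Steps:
I(W, x) = 3 + 2*x (I(W, x) = 3 - x*(-2) = 3 - (-2)*x = 3 + 2*x)
11*7 + I(1, 3) = 11*7 + (3 + 2*3) = 77 + (3 + 6) = 77 + 9 = 86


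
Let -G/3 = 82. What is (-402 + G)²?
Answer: 419904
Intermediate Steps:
G = -246 (G = -3*82 = -246)
(-402 + G)² = (-402 - 246)² = (-648)² = 419904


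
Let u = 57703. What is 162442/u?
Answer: 162442/57703 ≈ 2.8151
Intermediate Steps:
162442/u = 162442/57703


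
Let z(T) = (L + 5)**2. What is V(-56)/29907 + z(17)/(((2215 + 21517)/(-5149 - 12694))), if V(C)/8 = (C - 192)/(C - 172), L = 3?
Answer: -486668165344/10113979167 ≈ -48.118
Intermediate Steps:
z(T) = 64 (z(T) = (3 + 5)**2 = 8**2 = 64)
V(C) = 8*(-192 + C)/(-172 + C) (V(C) = 8*((C - 192)/(C - 172)) = 8*((-192 + C)/(-172 + C)) = 8*(-192 + C)/(-172 + C))
V(-56)/29907 + z(17)/(((2215 + 21517)/(-5149 - 12694))) = (8*(-192 - 56)/(-172 - 56))/29907 + 64/(((2215 + 21517)/(-5149 - 12694))) = (8*(-248)/(-228))*(1/29907) + 64/((23732/(-17843))) = (8*(-1/228)*(-248))*(1/29907) + 64/((23732*(-1/17843))) = (496/57)*(1/29907) + 64/(-23732/17843) = 496/1704699 + 64*(-17843/23732) = 496/1704699 - 285488/5933 = -486668165344/10113979167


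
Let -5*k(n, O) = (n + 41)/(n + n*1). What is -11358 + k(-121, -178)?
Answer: -1374326/121 ≈ -11358.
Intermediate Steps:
k(n, O) = -(41 + n)/(10*n) (k(n, O) = -(n + 41)/(5*(n + n*1)) = -(41 + n)/(5*(n + n)) = -(41 + n)/(5*(2*n)) = -(41 + n)*1/(2*n)/5 = -(41 + n)/(10*n))
-11358 + k(-121, -178) = -11358 + (⅒)*(-41 - 1*(-121))/(-121) = -11358 + (⅒)*(-1/121)*(-41 + 121) = -11358 + (⅒)*(-1/121)*80 = -11358 - 8/121 = -1374326/121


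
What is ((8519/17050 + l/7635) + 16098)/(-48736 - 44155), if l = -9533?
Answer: -419097565283/2418449696850 ≈ -0.17329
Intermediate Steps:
((8519/17050 + l/7635) + 16098)/(-48736 - 44155) = ((8519/17050 - 9533/7635) + 16098)/(-48736 - 44155) = ((8519*(1/17050) - 9533*1/7635) + 16098)/(-92891) = ((8519/17050 - 9533/7635) + 16098)*(-1/92891) = (-19499017/26035350 + 16098)*(-1/92891) = (419097565283/26035350)*(-1/92891) = -419097565283/2418449696850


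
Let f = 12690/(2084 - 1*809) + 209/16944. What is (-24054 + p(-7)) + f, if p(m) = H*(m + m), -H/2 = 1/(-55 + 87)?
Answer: -34627920361/1440240 ≈ -24043.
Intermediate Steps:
H = -1/16 (H = -2/(-55 + 87) = -2/32 = -2*1/32 = -1/16 ≈ -0.062500)
p(m) = -m/8 (p(m) = -(m + m)/16 = -m/8)
f = 14352389/1440240 (f = 12690/(2084 - 809) + 209*(1/16944) = 12690/1275 + 209/16944 = 12690*(1/1275) + 209/16944 = 846/85 + 209/16944 = 14352389/1440240 ≈ 9.9653)
(-24054 + p(-7)) + f = (-24054 - ⅛*(-7)) + 14352389/1440240 = (-24054 + 7/8) + 14352389/1440240 = -192425/8 + 14352389/1440240 = -34627920361/1440240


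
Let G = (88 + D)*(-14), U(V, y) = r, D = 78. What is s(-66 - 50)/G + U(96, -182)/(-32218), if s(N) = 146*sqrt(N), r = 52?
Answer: -26/16109 - 73*I*sqrt(29)/581 ≈ -0.001614 - 0.67662*I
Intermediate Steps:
U(V, y) = 52
G = -2324 (G = (88 + 78)*(-14) = 166*(-14) = -2324)
s(-66 - 50)/G + U(96, -182)/(-32218) = (146*sqrt(-66 - 50))/(-2324) + 52/(-32218) = (146*sqrt(-116))*(-1/2324) + 52*(-1/32218) = (146*(2*I*sqrt(29)))*(-1/2324) - 26/16109 = (292*I*sqrt(29))*(-1/2324) - 26/16109 = -73*I*sqrt(29)/581 - 26/16109 = -26/16109 - 73*I*sqrt(29)/581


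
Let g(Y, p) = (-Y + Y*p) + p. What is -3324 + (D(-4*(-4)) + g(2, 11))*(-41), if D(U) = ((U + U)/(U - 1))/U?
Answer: -69007/15 ≈ -4600.5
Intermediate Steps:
g(Y, p) = p - Y + Y*p
D(U) = 2/(-1 + U) (D(U) = ((2*U)/(-1 + U))/U = (2*U/(-1 + U))/U = 2/(-1 + U))
-3324 + (D(-4*(-4)) + g(2, 11))*(-41) = -3324 + (2/(-1 - 4*(-4)) + (11 - 1*2 + 2*11))*(-41) = -3324 + (2/(-1 + 16) + (11 - 2 + 22))*(-41) = -3324 + (2/15 + 31)*(-41) = -3324 + (467/15)*(-41) = -3324 - 19147/15 = -69007/15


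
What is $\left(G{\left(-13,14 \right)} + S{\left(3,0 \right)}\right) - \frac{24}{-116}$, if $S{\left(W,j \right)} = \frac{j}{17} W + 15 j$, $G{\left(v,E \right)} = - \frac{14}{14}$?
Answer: $- \frac{23}{29} \approx -0.7931$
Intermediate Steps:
$G{\left(v,E \right)} = -1$ ($G{\left(v,E \right)} = \left(-14\right) \frac{1}{14} = -1$)
$S{\left(W,j \right)} = 15 j + \frac{W j}{17}$ ($S{\left(W,j \right)} = j \frac{1}{17} W + 15 j = \frac{j}{17} W + 15 j = \frac{W j}{17} + 15 j = 15 j + \frac{W j}{17}$)
$\left(G{\left(-13,14 \right)} + S{\left(3,0 \right)}\right) - \frac{24}{-116} = \left(-1 + \frac{1}{17} \cdot 0 \left(255 + 3\right)\right) - \frac{24}{-116} = \left(-1 + \frac{1}{17} \cdot 0 \cdot 258\right) - - \frac{6}{29} = \left(-1 + 0\right) + \frac{6}{29} = -1 + \frac{6}{29} = - \frac{23}{29}$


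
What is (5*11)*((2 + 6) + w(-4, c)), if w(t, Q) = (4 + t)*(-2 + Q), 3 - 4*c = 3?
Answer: 440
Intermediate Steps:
c = 0 (c = ¾ - ¼*3 = ¾ - ¾ = 0)
w(t, Q) = (-2 + Q)*(4 + t)
(5*11)*((2 + 6) + w(-4, c)) = (5*11)*((2 + 6) + (-8 - 2*(-4) + 4*0 + 0*(-4))) = 55*(8 + (-8 + 8 + 0 + 0)) = 55*(8 + 0) = 55*8 = 440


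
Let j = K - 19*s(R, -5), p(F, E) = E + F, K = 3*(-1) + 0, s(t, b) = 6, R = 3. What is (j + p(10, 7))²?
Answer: 10000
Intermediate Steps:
K = -3 (K = -3 + 0 = -3)
j = -117 (j = -3 - 19*6 = -3 - 114 = -117)
(j + p(10, 7))² = (-117 + (7 + 10))² = (-117 + 17)² = (-100)² = 10000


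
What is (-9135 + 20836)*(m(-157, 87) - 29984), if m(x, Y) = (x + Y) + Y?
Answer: -350643867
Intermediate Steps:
m(x, Y) = x + 2*Y (m(x, Y) = (Y + x) + Y = x + 2*Y)
(-9135 + 20836)*(m(-157, 87) - 29984) = (-9135 + 20836)*((-157 + 2*87) - 29984) = 11701*((-157 + 174) - 29984) = 11701*(17 - 29984) = 11701*(-29967) = -350643867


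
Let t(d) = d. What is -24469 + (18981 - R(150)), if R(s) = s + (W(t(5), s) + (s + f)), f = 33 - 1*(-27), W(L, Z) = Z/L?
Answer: -5878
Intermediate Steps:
f = 60 (f = 33 + 27 = 60)
R(s) = 60 + 11*s/5 (R(s) = s + (s/5 + (s + 60)) = s + (s*(⅕) + (60 + s)) = s + (s/5 + (60 + s)) = s + (60 + 6*s/5) = 60 + 11*s/5)
-24469 + (18981 - R(150)) = -24469 + (18981 - (60 + (11/5)*150)) = -24469 + (18981 - (60 + 330)) = -24469 + (18981 - 1*390) = -24469 + (18981 - 390) = -24469 + 18591 = -5878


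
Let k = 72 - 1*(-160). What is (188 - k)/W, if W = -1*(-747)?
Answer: -44/747 ≈ -0.058902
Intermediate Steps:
k = 232 (k = 72 + 160 = 232)
W = 747
(188 - k)/W = (188 - 1*232)/747 = (188 - 232)*(1/747) = -44*1/747 = -44/747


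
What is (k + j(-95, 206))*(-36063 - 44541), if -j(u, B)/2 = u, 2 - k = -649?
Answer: -67787964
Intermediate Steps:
k = 651 (k = 2 - 1*(-649) = 2 + 649 = 651)
j(u, B) = -2*u
(k + j(-95, 206))*(-36063 - 44541) = (651 - 2*(-95))*(-36063 - 44541) = (651 + 190)*(-80604) = 841*(-80604) = -67787964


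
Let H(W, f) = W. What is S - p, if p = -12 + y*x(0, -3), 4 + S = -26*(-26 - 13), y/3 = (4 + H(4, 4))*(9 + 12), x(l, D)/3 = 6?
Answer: -8050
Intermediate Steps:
x(l, D) = 18 (x(l, D) = 3*6 = 18)
y = 504 (y = 3*((4 + 4)*(9 + 12)) = 3*(8*21) = 3*168 = 504)
S = 1010 (S = -4 - 26*(-26 - 13) = -4 - 26*(-39) = -4 + 1014 = 1010)
p = 9060 (p = -12 + 504*18 = -12 + 9072 = 9060)
S - p = 1010 - 1*9060 = 1010 - 9060 = -8050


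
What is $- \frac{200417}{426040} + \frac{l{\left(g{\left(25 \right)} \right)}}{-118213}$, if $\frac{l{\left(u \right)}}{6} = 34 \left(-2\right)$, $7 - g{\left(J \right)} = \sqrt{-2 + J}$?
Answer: $- \frac{23518070501}{50363466520} \approx -0.46697$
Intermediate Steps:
$g{\left(J \right)} = 7 - \sqrt{-2 + J}$
$l{\left(u \right)} = -408$ ($l{\left(u \right)} = 6 \cdot 34 \left(-2\right) = 6 \left(-68\right) = -408$)
$- \frac{200417}{426040} + \frac{l{\left(g{\left(25 \right)} \right)}}{-118213} = - \frac{200417}{426040} - \frac{408}{-118213} = \left(-200417\right) \frac{1}{426040} - - \frac{408}{118213} = - \frac{200417}{426040} + \frac{408}{118213} = - \frac{23518070501}{50363466520}$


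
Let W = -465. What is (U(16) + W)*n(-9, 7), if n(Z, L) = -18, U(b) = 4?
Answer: 8298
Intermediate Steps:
(U(16) + W)*n(-9, 7) = (4 - 465)*(-18) = -461*(-18) = 8298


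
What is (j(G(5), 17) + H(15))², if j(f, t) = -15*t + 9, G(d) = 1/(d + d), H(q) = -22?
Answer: 71824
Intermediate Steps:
G(d) = 1/(2*d)
j(f, t) = 9 - 15*t
(j(G(5), 17) + H(15))² = ((9 - 15*17) - 22)² = ((9 - 255) - 22)² = (-246 - 22)² = (-268)² = 71824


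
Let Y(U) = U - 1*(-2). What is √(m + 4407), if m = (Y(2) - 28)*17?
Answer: √3999 ≈ 63.238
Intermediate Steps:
Y(U) = 2 + U (Y(U) = U + 2 = 2 + U)
m = -408 (m = ((2 + 2) - 28)*17 = (4 - 28)*17 = -24*17 = -408)
√(m + 4407) = √(-408 + 4407) = √3999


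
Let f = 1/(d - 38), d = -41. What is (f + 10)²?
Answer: 622521/6241 ≈ 99.747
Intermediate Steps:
f = -1/79 (f = 1/(-41 - 38) = 1/(-79) = -1/79 ≈ -0.012658)
(f + 10)² = (-1/79 + 10)² = (789/79)² = 622521/6241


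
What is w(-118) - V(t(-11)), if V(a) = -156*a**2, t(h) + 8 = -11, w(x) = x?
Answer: 56198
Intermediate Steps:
t(h) = -19 (t(h) = -8 - 11 = -19)
w(-118) - V(t(-11)) = -118 - (-156)*(-19)**2 = -118 - (-156)*361 = -118 - 1*(-56316) = -118 + 56316 = 56198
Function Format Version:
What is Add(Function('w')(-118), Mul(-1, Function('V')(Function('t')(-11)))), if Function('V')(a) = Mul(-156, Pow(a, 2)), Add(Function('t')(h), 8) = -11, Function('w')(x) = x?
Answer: 56198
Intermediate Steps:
Function('t')(h) = -19 (Function('t')(h) = Add(-8, -11) = -19)
Add(Function('w')(-118), Mul(-1, Function('V')(Function('t')(-11)))) = Add(-118, Mul(-1, Mul(-156, Pow(-19, 2)))) = Add(-118, Mul(-1, Mul(-156, 361))) = Add(-118, Mul(-1, -56316)) = Add(-118, 56316) = 56198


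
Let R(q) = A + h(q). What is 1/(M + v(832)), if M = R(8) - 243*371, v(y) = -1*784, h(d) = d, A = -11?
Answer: -1/90940 ≈ -1.0996e-5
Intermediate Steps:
v(y) = -784
R(q) = -11 + q
M = -90156 (M = (-11 + 8) - 243*371 = -3 - 90153 = -90156)
1/(M + v(832)) = 1/(-90156 - 784) = 1/(-90940) = -1/90940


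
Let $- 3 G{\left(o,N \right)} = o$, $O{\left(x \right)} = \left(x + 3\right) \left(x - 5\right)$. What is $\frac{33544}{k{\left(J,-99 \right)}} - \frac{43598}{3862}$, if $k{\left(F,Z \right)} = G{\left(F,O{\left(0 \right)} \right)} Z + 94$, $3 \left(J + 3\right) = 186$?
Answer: $\frac{20281705}{3941171} \approx 5.1461$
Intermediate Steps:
$O{\left(x \right)} = \left(-5 + x\right) \left(3 + x\right)$ ($O{\left(x \right)} = \left(3 + x\right) \left(-5 + x\right) = \left(-5 + x\right) \left(3 + x\right)$)
$G{\left(o,N \right)} = - \frac{o}{3}$
$J = 59$ ($J = -3 + \frac{1}{3} \cdot 186 = -3 + 62 = 59$)
$k{\left(F,Z \right)} = 94 - \frac{F Z}{3}$ ($k{\left(F,Z \right)} = - \frac{F}{3} Z + 94 = - \frac{F Z}{3} + 94 = 94 - \frac{F Z}{3}$)
$\frac{33544}{k{\left(J,-99 \right)}} - \frac{43598}{3862} = \frac{33544}{94 - \frac{59}{3} \left(-99\right)} - \frac{43598}{3862} = \frac{33544}{94 + 1947} - \frac{21799}{1931} = \frac{33544}{2041} - \frac{21799}{1931} = \frac{20281705}{3941171}$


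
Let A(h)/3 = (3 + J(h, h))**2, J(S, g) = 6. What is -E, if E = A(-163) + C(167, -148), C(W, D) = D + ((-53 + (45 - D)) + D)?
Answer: -87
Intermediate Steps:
C(W, D) = -8 + D (C(W, D) = D + ((-8 - D) + D) = D - 8 = -8 + D)
A(h) = 243 (A(h) = 3*(3 + 6)**2 = 3*9**2 = 3*81 = 243)
E = 87 (E = 243 + (-8 - 148) = 243 - 156 = 87)
-E = -1*87 = -87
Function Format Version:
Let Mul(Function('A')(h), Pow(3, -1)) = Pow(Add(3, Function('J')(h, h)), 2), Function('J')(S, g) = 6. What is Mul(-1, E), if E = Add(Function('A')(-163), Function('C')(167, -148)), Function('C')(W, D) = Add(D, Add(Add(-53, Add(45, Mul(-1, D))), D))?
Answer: -87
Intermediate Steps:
Function('C')(W, D) = Add(-8, D) (Function('C')(W, D) = Add(D, Add(Add(-8, Mul(-1, D)), D)) = Add(D, -8) = Add(-8, D))
Function('A')(h) = 243 (Function('A')(h) = Mul(3, Pow(Add(3, 6), 2)) = Mul(3, Pow(9, 2)) = Mul(3, 81) = 243)
E = 87 (E = Add(243, Add(-8, -148)) = Add(243, -156) = 87)
Mul(-1, E) = Mul(-1, 87) = -87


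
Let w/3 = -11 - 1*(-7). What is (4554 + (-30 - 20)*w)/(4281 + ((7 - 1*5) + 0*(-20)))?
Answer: 5154/4283 ≈ 1.2034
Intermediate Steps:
w = -12 (w = 3*(-11 - 1*(-7)) = 3*(-11 + 7) = 3*(-4) = -12)
(4554 + (-30 - 20)*w)/(4281 + ((7 - 1*5) + 0*(-20))) = (4554 + (-30 - 20)*(-12))/(4281 + ((7 - 1*5) + 0*(-20))) = (4554 - 50*(-12))/(4281 + ((7 - 5) + 0)) = (4554 + 600)/(4281 + (2 + 0)) = 5154/(4281 + 2) = 5154/4283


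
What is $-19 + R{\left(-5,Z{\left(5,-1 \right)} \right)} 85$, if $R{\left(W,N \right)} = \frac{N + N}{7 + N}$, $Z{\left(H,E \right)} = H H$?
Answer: $\frac{1821}{16} \approx 113.81$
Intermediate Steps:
$Z{\left(H,E \right)} = H^{2}$
$R{\left(W,N \right)} = \frac{2 N}{7 + N}$
$-19 + R{\left(-5,Z{\left(5,-1 \right)} \right)} 85 = -19 + \frac{2 \cdot 5^{2}}{7 + 5^{2}} \cdot 85 = -19 + 2 \cdot 25 \frac{1}{7 + 25} \cdot 85 = -19 + 2 \cdot 25 \cdot \frac{1}{32} \cdot 85 = -19 + \frac{25}{16} \cdot 85 = -19 + \frac{2125}{16} = \frac{1821}{16}$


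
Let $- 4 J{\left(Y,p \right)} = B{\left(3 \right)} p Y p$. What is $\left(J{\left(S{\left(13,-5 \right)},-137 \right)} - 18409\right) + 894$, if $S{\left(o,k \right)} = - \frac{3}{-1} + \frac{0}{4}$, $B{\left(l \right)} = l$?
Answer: $- \frac{238981}{4} \approx -59745.0$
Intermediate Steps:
$S{\left(o,k \right)} = 3$ ($S{\left(o,k \right)} = \left(-3\right) \left(-1\right) + 0 \cdot \frac{1}{4} = 3 + 0 = 3$)
$J{\left(Y,p \right)} = - \frac{3 Y p^{2}}{4}$ ($J{\left(Y,p \right)} = - \frac{3 p Y p}{4} = - \frac{3 Y p^{2}}{4}$)
$\left(J{\left(S{\left(13,-5 \right)},-137 \right)} - 18409\right) + 894 = \left(\left(- \frac{3}{4}\right) 3 \left(-137\right)^{2} - 18409\right) + 894 = \left(\left(- \frac{3}{4}\right) 3 \cdot 18769 - 18409\right) + 894 = \left(- \frac{168921}{4} - 18409\right) + 894 = - \frac{242557}{4} + 894 = - \frac{238981}{4}$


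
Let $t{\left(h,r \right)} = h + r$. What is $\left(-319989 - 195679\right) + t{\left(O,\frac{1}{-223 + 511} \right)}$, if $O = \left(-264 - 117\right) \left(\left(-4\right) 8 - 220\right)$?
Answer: $- \frac{120860927}{288} \approx -4.1966 \cdot 10^{5}$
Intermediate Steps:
$O = 96012$ ($O = - 381 \left(-32 - 220\right) = \left(-381\right) \left(-252\right) = 96012$)
$\left(-319989 - 195679\right) + t{\left(O,\frac{1}{-223 + 511} \right)} = \left(-319989 - 195679\right) + \left(96012 + \frac{1}{-223 + 511}\right) = -515668 + \left(96012 + \frac{1}{288}\right) = -515668 + \frac{27651457}{288} = - \frac{120860927}{288}$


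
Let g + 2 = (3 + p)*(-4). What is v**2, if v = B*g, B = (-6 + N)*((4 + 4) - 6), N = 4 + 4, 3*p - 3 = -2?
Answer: 33856/9 ≈ 3761.8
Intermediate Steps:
p = 1/3 (p = 1 + (1/3)*(-2) = 1 - 2/3 = 1/3 ≈ 0.33333)
g = -46/3 (g = -2 + (3 + 1/3)*(-4) = -2 + (10/3)*(-4) = -2 - 40/3 = -46/3 ≈ -15.333)
N = 8
B = 4 (B = (-6 + 8)*((4 + 4) - 6) = 2*(8 - 6) = 2*2 = 4)
v = -184/3 (v = 4*(-46/3) = -184/3 ≈ -61.333)
v**2 = (-184/3)**2 = 33856/9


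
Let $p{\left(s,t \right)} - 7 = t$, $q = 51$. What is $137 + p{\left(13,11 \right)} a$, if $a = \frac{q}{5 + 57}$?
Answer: $\frac{4706}{31} \approx 151.81$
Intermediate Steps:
$p{\left(s,t \right)} = 7 + t$
$a = \frac{51}{62}$ ($a = \frac{51}{5 + 57} = \frac{51}{62} \approx 0.82258$)
$137 + p{\left(13,11 \right)} a = 137 + \left(7 + 11\right) \frac{51}{62} = 137 + 18 \cdot \frac{51}{62} = 137 + \frac{459}{31} = \frac{4706}{31}$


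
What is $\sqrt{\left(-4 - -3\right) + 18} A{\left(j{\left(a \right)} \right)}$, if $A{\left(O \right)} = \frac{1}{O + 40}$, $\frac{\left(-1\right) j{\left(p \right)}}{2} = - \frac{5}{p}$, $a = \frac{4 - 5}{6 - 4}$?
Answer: $\frac{\sqrt{17}}{20} \approx 0.20616$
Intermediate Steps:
$a = - \frac{1}{2} \approx -0.5$
$j{\left(p \right)} = \frac{10}{p}$ ($j{\left(p \right)} = - 2 \left(- \frac{5}{p}\right) = \frac{10}{p}$)
$A{\left(O \right)} = \frac{1}{40 + O}$
$\sqrt{\left(-4 - -3\right) + 18} A{\left(j{\left(a \right)} \right)} = \frac{\sqrt{\left(-4 - -3\right) + 18}}{40 + \frac{10}{- \frac{1}{2}}} = \frac{\sqrt{\left(-4 + 3\right) + 18}}{40 + 10 \left(-2\right)} = \frac{\sqrt{-1 + 18}}{40 - 20} = \frac{\sqrt{17}}{20}$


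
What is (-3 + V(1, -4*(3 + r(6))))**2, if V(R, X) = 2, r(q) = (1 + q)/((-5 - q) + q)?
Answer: 1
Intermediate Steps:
r(q) = -1/5 - q/5 (r(q) = (1 + q)/(-5) = (1 + q)*(-1/5) = -1/5 - q/5)
(-3 + V(1, -4*(3 + r(6))))**2 = (-3 + 2)**2 = (-1)**2 = 1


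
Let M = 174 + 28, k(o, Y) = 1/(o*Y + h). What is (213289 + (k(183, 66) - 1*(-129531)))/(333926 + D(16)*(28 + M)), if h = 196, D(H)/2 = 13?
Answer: 601110383/596000892 ≈ 1.0086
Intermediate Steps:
D(H) = 26 (D(H) = 2*13 = 26)
k(o, Y) = 1/(196 + Y*o) (k(o, Y) = 1/(o*Y + 196) = 1/(Y*o + 196) = 1/(196 + Y*o))
M = 202
(213289 + (k(183, 66) - 1*(-129531)))/(333926 + D(16)*(28 + M)) = (213289 + (1/(196 + 66*183) - 1*(-129531)))/(333926 + 26*(28 + 202)) = (213289 + (1/(196 + 12078) + 129531))/(333926 + 26*230) = (213289 + (1/12274 + 129531))/(333926 + 5980) = (213289 + (1/12274 + 129531))/339906 = (213289 + 1589863495/12274)*(1/339906) = (4207772681/12274)*(1/339906) = 601110383/596000892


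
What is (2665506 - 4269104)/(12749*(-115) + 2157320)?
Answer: -1603598/691185 ≈ -2.3201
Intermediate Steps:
(2665506 - 4269104)/(12749*(-115) + 2157320) = -1603598/(-1466135 + 2157320) = -1603598/691185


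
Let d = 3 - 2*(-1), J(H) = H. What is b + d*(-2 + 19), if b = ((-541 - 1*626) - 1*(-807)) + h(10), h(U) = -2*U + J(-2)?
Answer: -297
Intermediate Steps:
d = 5 (d = 3 + 2 = 5)
h(U) = -2 - 2*U (h(U) = -2*U - 2 = -2 - 2*U)
b = -382 (b = ((-541 - 1*626) - 1*(-807)) + (-2 - 2*10) = ((-541 - 626) + 807) + (-2 - 20) = (-1167 + 807) - 22 = -360 - 22 = -382)
b + d*(-2 + 19) = -382 + 5*(-2 + 19) = -382 + 5*17 = -382 + 85 = -297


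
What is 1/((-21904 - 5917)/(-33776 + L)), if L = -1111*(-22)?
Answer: 9334/27821 ≈ 0.33550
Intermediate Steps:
L = 24442
1/((-21904 - 5917)/(-33776 + L)) = 1/((-21904 - 5917)/(-33776 + 24442)) = 1/(-27821/(-9334)) = 1/(-27821*(-1/9334)) = 1/(27821/9334) = 9334/27821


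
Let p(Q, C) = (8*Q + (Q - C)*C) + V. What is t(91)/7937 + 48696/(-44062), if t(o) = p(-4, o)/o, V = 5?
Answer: -17776809748/15912264277 ≈ -1.1172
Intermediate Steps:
p(Q, C) = 5 + 8*Q + C*(Q - C) (p(Q, C) = (8*Q + (Q - C)*C) + 5 = (8*Q + C*(Q - C)) + 5 = 5 + 8*Q + C*(Q - C))
t(o) = (-27 - o² - 4*o)/o (t(o) = (5 - o² + 8*(-4) + o*(-4))/o = (5 - o² - 32 - 4*o)/o = (-27 - o² - 4*o)/o)
t(91)/7937 + 48696/(-44062) = (-4 - 1*91 - 27/91)/7937 + 48696/(-44062) = (-4 - 91 - 27*1/91)*(1/7937) + 48696*(-1/44062) = (-4 - 91 - 27/91)*(1/7937) - 24348/22031 = -8672/91*1/7937 - 24348/22031 = -8672/722267 - 24348/22031 = -17776809748/15912264277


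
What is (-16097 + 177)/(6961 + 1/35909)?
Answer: -57167128/24996255 ≈ -2.2870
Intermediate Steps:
(-16097 + 177)/(6961 + 1/35909) = -15920/(6961 + 1/35909) = -15920/249962550/35909 = -15920*35909/249962550 = -57167128/24996255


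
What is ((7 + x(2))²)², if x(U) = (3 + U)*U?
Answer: 83521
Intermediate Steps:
x(U) = U*(3 + U)
((7 + x(2))²)² = ((7 + 2*(3 + 2))²)² = ((7 + 2*5)²)² = ((7 + 10)²)² = (17²)² = 289² = 83521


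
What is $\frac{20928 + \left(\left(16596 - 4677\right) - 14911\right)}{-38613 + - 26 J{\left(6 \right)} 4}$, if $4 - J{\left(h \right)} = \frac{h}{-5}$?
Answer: $- \frac{89680}{195769} \approx -0.45809$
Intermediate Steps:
$J{\left(h \right)} = 4 + \frac{h}{5}$ ($J{\left(h \right)} = 4 - \frac{h}{-5} = 4 - h \left(- \frac{1}{5}\right) = 4 - - \frac{h}{5} = 4 + \frac{h}{5}$)
$\frac{20928 + \left(\left(16596 - 4677\right) - 14911\right)}{-38613 + - 26 J{\left(6 \right)} 4} = \frac{20928 + \left(\left(16596 - 4677\right) - 14911\right)}{-38613 + - 26 \left(4 + \frac{1}{5} \cdot 6\right) 4} = \frac{20928 + \left(11919 - 14911\right)}{-38613 + - 26 \left(4 + \frac{6}{5}\right) 4} = \frac{20928 - 2992}{-38613 + \left(-26\right) \frac{26}{5} \cdot 4} = \frac{17936}{-38613 - \frac{2704}{5}} = \frac{17936}{- \frac{195769}{5}} = 17936 \left(- \frac{5}{195769}\right) = - \frac{89680}{195769}$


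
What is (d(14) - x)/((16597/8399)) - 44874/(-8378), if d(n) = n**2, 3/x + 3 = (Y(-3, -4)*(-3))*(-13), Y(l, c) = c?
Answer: 385256961996/3684816149 ≈ 104.55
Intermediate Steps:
x = -1/53 (x = 3/(-3 - 4*(-3)*(-13)) = 3/(-3 + 12*(-13)) = 3/(-3 - 156) = 3/(-159) = 3*(-1/159) = -1/53 ≈ -0.018868)
(d(14) - x)/((16597/8399)) - 44874/(-8378) = (14**2 - 1*(-1/53))/((16597/8399)) - 44874/(-8378) = (196 + 1/53)/((16597*(1/8399))) - 44874*(-1/8378) = 10389/(53*(16597/8399)) + 22437/4189 = (10389/53)*(8399/16597) + 22437/4189 = 87257211/879641 + 22437/4189 = 385256961996/3684816149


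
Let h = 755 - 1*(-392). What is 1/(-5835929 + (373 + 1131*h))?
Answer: -1/4538299 ≈ -2.2035e-7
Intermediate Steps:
h = 1147 (h = 755 + 392 = 1147)
1/(-5835929 + (373 + 1131*h)) = 1/(-5835929 + (373 + 1131*1147)) = 1/(-5835929 + (373 + 1297257)) = 1/(-5835929 + 1297630) = 1/(-4538299) = -1/4538299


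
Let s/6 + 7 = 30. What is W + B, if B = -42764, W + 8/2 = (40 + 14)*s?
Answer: -35316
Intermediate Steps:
s = 138 (s = -42 + 6*30 = -42 + 180 = 138)
W = 7448 (W = -4 + (40 + 14)*138 = -4 + 54*138 = -4 + 7452 = 7448)
W + B = 7448 - 42764 = -35316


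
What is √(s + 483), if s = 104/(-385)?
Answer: √71552635/385 ≈ 21.971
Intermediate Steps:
s = -104/385 (s = 104*(-1/385) = -104/385 ≈ -0.27013)
√(s + 483) = √(-104/385 + 483) = √(185851/385) = √71552635/385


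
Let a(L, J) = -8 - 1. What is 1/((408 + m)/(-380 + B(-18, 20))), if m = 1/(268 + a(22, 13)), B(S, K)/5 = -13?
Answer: -115255/105673 ≈ -1.0907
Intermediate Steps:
a(L, J) = -9
B(S, K) = -65 (B(S, K) = 5*(-13) = -65)
m = 1/259 (m = 1/(268 - 9) = 1/259 ≈ 0.0038610)
1/((408 + m)/(-380 + B(-18, 20))) = 1/((408 + 1/259)/(-380 - 65)) = 1/((105673/259)/(-445)) = 1/((105673/259)*(-1/445)) = 1/(-105673/115255) = -115255/105673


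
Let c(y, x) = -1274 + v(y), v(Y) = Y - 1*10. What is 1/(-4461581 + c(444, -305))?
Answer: -1/4462421 ≈ -2.2409e-7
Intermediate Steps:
v(Y) = -10 + Y (v(Y) = Y - 10 = -10 + Y)
c(y, x) = -1284 + y (c(y, x) = -1274 + (-10 + y) = -1284 + y)
1/(-4461581 + c(444, -305)) = 1/(-4461581 + (-1284 + 444)) = 1/(-4461581 - 840) = 1/(-4462421) = -1/4462421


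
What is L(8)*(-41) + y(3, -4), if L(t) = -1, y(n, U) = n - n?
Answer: 41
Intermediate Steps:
y(n, U) = 0
L(8)*(-41) + y(3, -4) = -1*(-41) + 0 = 41 + 0 = 41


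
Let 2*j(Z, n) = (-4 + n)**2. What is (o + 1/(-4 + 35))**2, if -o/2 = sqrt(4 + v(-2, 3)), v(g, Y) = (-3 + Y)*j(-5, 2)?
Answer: 15129/961 ≈ 15.743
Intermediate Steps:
j(Z, n) = (-4 + n)**2/2
v(g, Y) = -6 + 2*Y (v(g, Y) = (-3 + Y)*((-4 + 2)**2/2) = (-3 + Y)*((1/2)*(-2)**2) = (-3 + Y)*((1/2)*4) = (-3 + Y)*2 = -6 + 2*Y)
o = -4 (o = -2*sqrt(4 + (-6 + 2*3)) = -2*sqrt(4 + (-6 + 6)) = -2*sqrt(4 + 0) = -2*sqrt(4) = -2*2 = -4)
(o + 1/(-4 + 35))**2 = (-4 + 1/(-4 + 35))**2 = (-4 + 1/31)**2 = (-123/31)**2 = 15129/961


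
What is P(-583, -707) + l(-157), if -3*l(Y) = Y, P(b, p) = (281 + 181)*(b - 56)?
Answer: -885497/3 ≈ -2.9517e+5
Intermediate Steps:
P(b, p) = -25872 + 462*b (P(b, p) = 462*(-56 + b) = -25872 + 462*b)
l(Y) = -Y/3
P(-583, -707) + l(-157) = (-25872 + 462*(-583)) - ⅓*(-157) = (-25872 - 269346) + 157/3 = -295218 + 157/3 = -885497/3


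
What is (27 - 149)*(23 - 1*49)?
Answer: 3172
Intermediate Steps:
(27 - 149)*(23 - 1*49) = -122*(23 - 49) = -122*(-26) = 3172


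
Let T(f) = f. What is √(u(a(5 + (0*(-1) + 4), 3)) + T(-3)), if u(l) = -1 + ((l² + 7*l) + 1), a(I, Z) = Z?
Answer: 3*√3 ≈ 5.1962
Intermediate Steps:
u(l) = l² + 7*l (u(l) = -1 + (1 + l² + 7*l) = l² + 7*l)
√(u(a(5 + (0*(-1) + 4), 3)) + T(-3)) = √(3*(7 + 3) - 3) = √(3*10 - 3) = √(30 - 3) = √27 = 3*√3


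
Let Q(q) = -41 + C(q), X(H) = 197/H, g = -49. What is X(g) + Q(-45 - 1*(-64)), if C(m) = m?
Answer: -1275/49 ≈ -26.020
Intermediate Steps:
Q(q) = -41 + q
X(g) + Q(-45 - 1*(-64)) = 197/(-49) + (-41 + (-45 - 1*(-64))) = 197*(-1/49) + (-41 + (-45 + 64)) = -197/49 + (-41 + 19) = -197/49 - 22 = -1275/49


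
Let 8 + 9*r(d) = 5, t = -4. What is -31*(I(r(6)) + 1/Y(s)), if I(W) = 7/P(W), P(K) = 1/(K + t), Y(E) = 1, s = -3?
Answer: 2728/3 ≈ 909.33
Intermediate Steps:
r(d) = -⅓ (r(d) = -8/9 + (⅑)*5 = -8/9 + 5/9 = -⅓)
P(K) = 1/(-4 + K) (P(K) = 1/(K - 4) = 1/(-4 + K))
I(W) = -28 + 7*W (I(W) = 7/(1/(-4 + W)) = 7*(-4 + W) = -28 + 7*W)
-31*(I(r(6)) + 1/Y(s)) = -31*((-28 + 7*(-⅓)) + 1/1) = -31*((-28 - 7/3) + 1) = -31*(-91/3 + 1) = -31*(-88/3) = 2728/3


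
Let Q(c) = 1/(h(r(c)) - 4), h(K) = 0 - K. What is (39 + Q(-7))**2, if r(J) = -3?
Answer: 1444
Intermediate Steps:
h(K) = -K
Q(c) = -1 (Q(c) = 1/(-1*(-3) - 4) = 1/(3 - 4) = 1/(-1) = -1)
(39 + Q(-7))**2 = (39 - 1)**2 = 38**2 = 1444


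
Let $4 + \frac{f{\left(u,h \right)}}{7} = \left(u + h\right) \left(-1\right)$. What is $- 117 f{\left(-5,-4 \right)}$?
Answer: $-4095$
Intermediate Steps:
$f{\left(u,h \right)} = -28 - 7 h - 7 u$ ($f{\left(u,h \right)} = -28 + 7 \left(u + h\right) \left(-1\right) = -28 + 7 \left(h + u\right) \left(-1\right) = -28 + 7 \left(- h - u\right) = -28 - \left(7 h + 7 u\right) = -28 - 7 h - 7 u$)
$- 117 f{\left(-5,-4 \right)} = - 117 \left(-28 - -28 - -35\right) = - 117 \left(-28 + 28 + 35\right) = \left(-117\right) 35 = -4095$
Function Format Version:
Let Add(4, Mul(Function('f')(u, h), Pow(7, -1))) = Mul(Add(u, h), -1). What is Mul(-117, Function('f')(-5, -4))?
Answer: -4095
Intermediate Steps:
Function('f')(u, h) = Add(-28, Mul(-7, h), Mul(-7, u)) (Function('f')(u, h) = Add(-28, Mul(7, Mul(Add(u, h), -1))) = Add(-28, Mul(7, Mul(Add(h, u), -1))) = Add(-28, Mul(7, Add(Mul(-1, h), Mul(-1, u)))) = Add(-28, Add(Mul(-7, h), Mul(-7, u))) = Add(-28, Mul(-7, h), Mul(-7, u)))
Mul(-117, Function('f')(-5, -4)) = Mul(-117, Add(-28, Mul(-7, -4), Mul(-7, -5))) = Mul(-117, Add(-28, 28, 35)) = Mul(-117, 35) = -4095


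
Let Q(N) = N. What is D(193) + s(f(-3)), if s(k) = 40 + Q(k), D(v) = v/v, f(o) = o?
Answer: 38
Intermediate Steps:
D(v) = 1
s(k) = 40 + k
D(193) + s(f(-3)) = 1 + (40 - 3) = 1 + 37 = 38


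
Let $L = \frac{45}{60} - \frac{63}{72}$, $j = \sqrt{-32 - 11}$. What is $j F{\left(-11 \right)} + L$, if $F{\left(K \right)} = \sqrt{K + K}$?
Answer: $- \frac{1}{8} - \sqrt{946} \approx -30.882$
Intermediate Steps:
$F{\left(K \right)} = \sqrt{2} \sqrt{K}$ ($F{\left(K \right)} = \sqrt{2 K} = \sqrt{2} \sqrt{K}$)
$j = i \sqrt{43}$ ($j = \sqrt{-43} = i \sqrt{43} \approx 6.5574 i$)
$L = - \frac{1}{8}$ ($L = 45 \cdot \frac{1}{60} - \frac{7}{8} = \frac{3}{4} - \frac{7}{8} = - \frac{1}{8} \approx -0.125$)
$j F{\left(-11 \right)} + L = i \sqrt{43} \sqrt{2} \sqrt{-11} - \frac{1}{8} = i \sqrt{43} \sqrt{2} i \sqrt{11} - \frac{1}{8} = i \sqrt{43} i \sqrt{22} - \frac{1}{8} = - \sqrt{946} - \frac{1}{8} = - \frac{1}{8} - \sqrt{946}$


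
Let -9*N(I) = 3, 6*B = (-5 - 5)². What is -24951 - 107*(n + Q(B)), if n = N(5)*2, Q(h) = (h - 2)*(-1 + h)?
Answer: -445193/9 ≈ -49466.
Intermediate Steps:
B = 50/3 (B = (-5 - 5)²/6 = (⅙)*(-10)² = (⅙)*100 = 50/3 ≈ 16.667)
Q(h) = (-1 + h)*(-2 + h) (Q(h) = (-2 + h)*(-1 + h) = (-1 + h)*(-2 + h))
N(I) = -⅓ (N(I) = -⅑*3 = -⅓)
n = -⅔ (n = -⅓*2 = -⅔ ≈ -0.66667)
-24951 - 107*(n + Q(B)) = -24951 - 107*(-⅔ + (2 + (50/3)² - 3*50/3)) = -24951 - 107*(-⅔ + (2 + 2500/9 - 50)) = -24951 - 107*(-⅔ + 2068/9) = -24951 - 107*2062/9 = -24951 - 1*220634/9 = -24951 - 220634/9 = -445193/9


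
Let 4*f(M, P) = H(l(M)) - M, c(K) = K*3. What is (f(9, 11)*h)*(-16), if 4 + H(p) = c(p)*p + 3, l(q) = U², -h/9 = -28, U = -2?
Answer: -38304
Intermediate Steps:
h = 252 (h = -9*(-28) = 252)
l(q) = 4 (l(q) = (-2)² = 4)
c(K) = 3*K
H(p) = -1 + 3*p² (H(p) = -4 + ((3*p)*p + 3) = -4 + (3*p² + 3) = -4 + (3 + 3*p²) = -1 + 3*p²)
f(M, P) = 47/4 - M/4 (f(M, P) = ((-1 + 3*4²) - M)/4 = ((-1 + 3*16) - M)/4 = ((-1 + 48) - M)/4 = (47 - M)/4 = 47/4 - M/4)
(f(9, 11)*h)*(-16) = ((47/4 - ¼*9)*252)*(-16) = ((47/4 - 9/4)*252)*(-16) = ((19/2)*252)*(-16) = 2394*(-16) = -38304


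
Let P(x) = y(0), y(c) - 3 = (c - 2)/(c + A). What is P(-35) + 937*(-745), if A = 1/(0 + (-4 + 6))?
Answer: -698066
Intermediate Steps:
A = ½ (A = 1/(0 + 2) = 1/2 = ½ ≈ 0.50000)
y(c) = 3 + (-2 + c)/(½ + c) (y(c) = 3 + (c - 2)/(c + ½) = 3 + (-2 + c)/(½ + c))
P(x) = -1 (P(x) = (-1 + 8*0)/(1 + 2*0) = (-1 + 0)/(1 + 0) = -1/1 = 1*(-1) = -1)
P(-35) + 937*(-745) = -1 + 937*(-745) = -1 - 698065 = -698066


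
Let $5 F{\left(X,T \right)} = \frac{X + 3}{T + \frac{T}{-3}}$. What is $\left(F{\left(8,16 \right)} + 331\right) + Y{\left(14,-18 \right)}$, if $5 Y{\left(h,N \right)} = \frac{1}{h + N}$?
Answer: $\frac{10597}{32} \approx 331.16$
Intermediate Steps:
$F{\left(X,T \right)} = \frac{3 \left(3 + X\right)}{10 T}$ ($F{\left(X,T \right)} = \frac{\left(X + 3\right) \frac{1}{T + \frac{T}{-3}}}{5} = \frac{\left(3 + X\right) \frac{1}{T + T \left(- \frac{1}{3}\right)}}{5} = \frac{\left(3 + X\right) \frac{1}{T - \frac{T}{3}}}{5} = \frac{\left(3 + X\right) \frac{1}{\frac{2}{3} T}}{5} = \frac{\left(3 + X\right) \frac{3}{2 T}}{5} = \frac{\frac{3}{2} \frac{1}{T} \left(3 + X\right)}{5} = \frac{3 \left(3 + X\right)}{10 T}$)
$Y{\left(h,N \right)} = \frac{1}{5 \left(N + h\right)}$ ($Y{\left(h,N \right)} = \frac{1}{5 \left(h + N\right)} = \frac{1}{5 \left(N + h\right)}$)
$\left(F{\left(8,16 \right)} + 331\right) + Y{\left(14,-18 \right)} = \left(\frac{3 \left(3 + 8\right)}{10 \cdot 16} + 331\right) + \frac{1}{5 \left(-18 + 14\right)} = \left(\frac{3}{10} \cdot \frac{1}{16} \cdot 11 + 331\right) + \frac{1}{5 \left(-4\right)} = \left(\frac{33}{160} + 331\right) + \frac{1}{5} \left(- \frac{1}{4}\right) = \frac{52993}{160} - \frac{1}{20} = \frac{10597}{32}$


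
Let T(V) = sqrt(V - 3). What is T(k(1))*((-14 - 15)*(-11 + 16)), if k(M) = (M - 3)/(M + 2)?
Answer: -145*I*sqrt(33)/3 ≈ -277.65*I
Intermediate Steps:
k(M) = (-3 + M)/(2 + M)
T(V) = sqrt(-3 + V)
T(k(1))*((-14 - 15)*(-11 + 16)) = sqrt(-3 + (-3 + 1)/(2 + 1))*((-14 - 15)*(-11 + 16)) = sqrt(-3 - 2/3)*(-29*5) = sqrt(-3 + (1/3)*(-2))*(-145) = sqrt(-3 - 2/3)*(-145) = sqrt(-11/3)*(-145) = (I*sqrt(33)/3)*(-145) = -145*I*sqrt(33)/3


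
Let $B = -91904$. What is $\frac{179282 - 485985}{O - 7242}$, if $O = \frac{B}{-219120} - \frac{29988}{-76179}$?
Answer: $\frac{106658156575905}{2518174419058} \approx 42.355$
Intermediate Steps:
$O = \frac{282752612}{347757135}$ ($O = - \frac{91904}{-219120} - \frac{29988}{-76179} = \left(-91904\right) \left(- \frac{1}{219120}\right) - - \frac{9996}{25393} = \frac{5744}{13695} + \frac{9996}{25393} = \frac{282752612}{347757135} \approx 0.81308$)
$\frac{179282 - 485985}{O - 7242} = \frac{179282 - 485985}{\frac{282752612}{347757135} - 7242} = - \frac{306703}{- \frac{2518174419058}{347757135}} = \left(-306703\right) \left(- \frac{347757135}{2518174419058}\right) = \frac{106658156575905}{2518174419058}$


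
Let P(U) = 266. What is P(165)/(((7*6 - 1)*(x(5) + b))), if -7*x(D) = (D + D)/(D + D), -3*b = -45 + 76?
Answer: -2793/4510 ≈ -0.61929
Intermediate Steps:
b = -31/3 (b = -(-45 + 76)/3 = -1/3*31 = -31/3 ≈ -10.333)
x(D) = -1/7 (x(D) = -(D + D)/(7*(D + D)) = -2*D/(7*(2*D)) = -2*D*1/(2*D)/7 = -1/7*1 = -1/7)
P(165)/(((7*6 - 1)*(x(5) + b))) = 266/(((7*6 - 1)*(-1/7 - 31/3))) = 266/(((42 - 1)*(-220/21))) = 266/((41*(-220/21))) = 266/(-9020/21) = 266*(-21/9020) = -2793/4510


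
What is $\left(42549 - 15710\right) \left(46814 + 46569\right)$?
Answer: $2506306337$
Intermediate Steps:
$\left(42549 - 15710\right) \left(46814 + 46569\right) = 26839 \cdot 93383 = 2506306337$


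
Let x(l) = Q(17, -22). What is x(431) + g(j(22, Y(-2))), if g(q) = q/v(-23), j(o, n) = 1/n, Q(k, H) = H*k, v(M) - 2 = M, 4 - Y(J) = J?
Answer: -47125/126 ≈ -374.01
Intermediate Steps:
Y(J) = 4 - J
v(M) = 2 + M
x(l) = -374 (x(l) = -22*17 = -374)
g(q) = -q/21 (g(q) = q/(2 - 23) = q/(-21) = q*(-1/21) = -q/21)
x(431) + g(j(22, Y(-2))) = -374 - 1/(21*(4 - 1*(-2))) = -374 - 1/(21*(4 + 2)) = -374 - 1/21/6 = -374 - 1/21*1/6 = -374 - 1/126 = -47125/126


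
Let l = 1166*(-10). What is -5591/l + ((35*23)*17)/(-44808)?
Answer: 22738607/130615320 ≈ 0.17409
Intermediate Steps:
l = -11660
-5591/l + ((35*23)*17)/(-44808) = -5591/(-11660) + ((35*23)*17)/(-44808) = -5591*(-1/11660) + (805*17)*(-1/44808) = 5591/11660 + 13685*(-1/44808) = 5591/11660 - 13685/44808 = 22738607/130615320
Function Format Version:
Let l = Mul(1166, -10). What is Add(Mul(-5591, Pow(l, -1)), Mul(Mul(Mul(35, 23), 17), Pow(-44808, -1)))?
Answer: Rational(22738607, 130615320) ≈ 0.17409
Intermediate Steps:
l = -11660
Add(Mul(-5591, Pow(l, -1)), Mul(Mul(Mul(35, 23), 17), Pow(-44808, -1))) = Add(Mul(-5591, Pow(-11660, -1)), Mul(Mul(Mul(35, 23), 17), Pow(-44808, -1))) = Add(Mul(-5591, Rational(-1, 11660)), Mul(Mul(805, 17), Rational(-1, 44808))) = Add(Rational(5591, 11660), Mul(13685, Rational(-1, 44808))) = Add(Rational(5591, 11660), Rational(-13685, 44808)) = Rational(22738607, 130615320)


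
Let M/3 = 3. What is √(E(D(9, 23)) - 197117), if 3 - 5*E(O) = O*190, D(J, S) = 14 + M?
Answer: 16*I*√19335/5 ≈ 444.96*I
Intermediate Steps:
M = 9 (M = 3*3 = 9)
D(J, S) = 23 (D(J, S) = 14 + 9 = 23)
E(O) = ⅗ - 38*O (E(O) = ⅗ - O*190/5 = ⅗ - 38*O)
√(E(D(9, 23)) - 197117) = √((⅗ - 38*23) - 197117) = √((⅗ - 874) - 197117) = √(-4367/5 - 197117) = √(-989952/5) = 16*I*√19335/5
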